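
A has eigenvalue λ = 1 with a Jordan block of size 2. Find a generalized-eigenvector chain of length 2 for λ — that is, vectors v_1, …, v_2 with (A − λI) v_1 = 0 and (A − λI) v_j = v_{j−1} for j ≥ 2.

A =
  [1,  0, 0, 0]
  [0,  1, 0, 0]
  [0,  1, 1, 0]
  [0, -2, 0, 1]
A Jordan chain for λ = 1 of length 2:
v_1 = (0, 0, 1, -2)ᵀ
v_2 = (0, 1, 0, 0)ᵀ

Let N = A − (1)·I. We want v_2 with N^2 v_2 = 0 but N^1 v_2 ≠ 0; then v_{j-1} := N · v_j for j = 2, …, 2.

Pick v_2 = (0, 1, 0, 0)ᵀ.
Then v_1 = N · v_2 = (0, 0, 1, -2)ᵀ.

Sanity check: (A − (1)·I) v_1 = (0, 0, 0, 0)ᵀ = 0. ✓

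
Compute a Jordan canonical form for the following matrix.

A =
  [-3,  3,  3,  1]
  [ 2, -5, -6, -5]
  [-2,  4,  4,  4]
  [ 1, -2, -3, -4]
J_3(-2) ⊕ J_1(-2)

The characteristic polynomial is
  det(x·I − A) = x^4 + 8*x^3 + 24*x^2 + 32*x + 16 = (x + 2)^4

Eigenvalues and multiplicities (the geometric multiplicity of λ is n − rank(A − λI), which equals the number of Jordan blocks for λ):
  λ = -2: algebraic multiplicity = 4, geometric multiplicity = 2

Determining the block sizes for each eigenvalue:
  λ = -2: with am = 4 and gm = 2, the partition is not yet determined (e.g. several partitions of 4 into 2 parts exist). Let N = A − (-2)·I. Computing rank(N^1) = 2, rank(N^2) = 1, rank(N^3) = 0; the number of blocks of size ≥ j is rank(N^{j−1}) − rank(N^j), giving [2, 1, 1]. So we have 1 block(s) of size 3, 1 block(s) of size 1 → block sizes [3, 1]

Assembling the blocks gives a Jordan form
J =
  [-2,  1,  0,  0]
  [ 0, -2,  1,  0]
  [ 0,  0, -2,  0]
  [ 0,  0,  0, -2]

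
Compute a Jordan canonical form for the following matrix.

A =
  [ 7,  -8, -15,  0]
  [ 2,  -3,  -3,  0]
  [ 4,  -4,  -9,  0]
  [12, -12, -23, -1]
J_1(-3) ⊕ J_2(-1) ⊕ J_1(-1)

The characteristic polynomial is
  det(x·I − A) = x^4 + 6*x^3 + 12*x^2 + 10*x + 3 = (x + 1)^3*(x + 3)

Eigenvalues and multiplicities (the geometric multiplicity of λ is n − rank(A − λI), which equals the number of Jordan blocks for λ):
  λ = -3: algebraic multiplicity = 1, geometric multiplicity = 1
  λ = -1: algebraic multiplicity = 3, geometric multiplicity = 2

Determining the block sizes for each eigenvalue:
  λ = -3: one block (gm = 1), so the single block has size am = 1 → block sizes [1]
  λ = -1: 2 blocks summing to 3 forces exactly one block of size 2 and the rest size 1 → block sizes [2, 1]

Assembling the blocks gives a Jordan form
J =
  [-3,  0,  0,  0]
  [ 0, -1,  1,  0]
  [ 0,  0, -1,  0]
  [ 0,  0,  0, -1]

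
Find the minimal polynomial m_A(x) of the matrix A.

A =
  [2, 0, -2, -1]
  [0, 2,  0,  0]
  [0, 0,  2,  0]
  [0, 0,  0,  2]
x^2 - 4*x + 4

The characteristic polynomial is χ_A(x) = (x - 2)^4, so the eigenvalues are known. The minimal polynomial is
  m_A(x) = Π_λ (x − λ)^{k_λ}
where k_λ is the size of the *largest* Jordan block for λ (equivalently, the smallest k with (A − λI)^k v = 0 for every generalised eigenvector v of λ).

  λ = 2: largest Jordan block has size 2, contributing (x − 2)^2

So m_A(x) = (x - 2)^2 = x^2 - 4*x + 4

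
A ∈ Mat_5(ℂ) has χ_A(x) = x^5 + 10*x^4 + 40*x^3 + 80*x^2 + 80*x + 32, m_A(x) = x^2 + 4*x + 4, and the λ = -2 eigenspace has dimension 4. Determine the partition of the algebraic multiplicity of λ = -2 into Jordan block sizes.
Block sizes for λ = -2: [2, 1, 1, 1]

Step 1 — from the characteristic polynomial, algebraic multiplicity of λ = -2 is 5. From dim ker(A − (-2)·I) = 4, there are exactly 4 Jordan blocks for λ = -2.
Step 2 — from the minimal polynomial, the factor (x + 2)^2 tells us the largest block for λ = -2 has size 2.
Step 3 — with total size 5, 4 blocks, and largest block 2, the block sizes (in nonincreasing order) are [2, 1, 1, 1].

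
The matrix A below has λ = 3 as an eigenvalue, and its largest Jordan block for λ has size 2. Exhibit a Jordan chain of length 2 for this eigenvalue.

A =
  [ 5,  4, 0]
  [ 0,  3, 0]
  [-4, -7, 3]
A Jordan chain for λ = 3 of length 2:
v_1 = (0, 0, -1)ᵀ
v_2 = (2, -1, 0)ᵀ

Let N = A − (3)·I. We want v_2 with N^2 v_2 = 0 but N^1 v_2 ≠ 0; then v_{j-1} := N · v_j for j = 2, …, 2.

Pick v_2 = (2, -1, 0)ᵀ.
Then v_1 = N · v_2 = (0, 0, -1)ᵀ.

Sanity check: (A − (3)·I) v_1 = (0, 0, 0)ᵀ = 0. ✓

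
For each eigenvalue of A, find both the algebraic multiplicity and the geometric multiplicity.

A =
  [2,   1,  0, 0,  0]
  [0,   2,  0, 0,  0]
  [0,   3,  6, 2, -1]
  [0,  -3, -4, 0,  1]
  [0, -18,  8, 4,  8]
λ = 2: alg = 3, geom = 2; λ = 6: alg = 2, geom = 1

Step 1 — factor the characteristic polynomial to read off the algebraic multiplicities:
  χ_A(x) = (x - 6)^2*(x - 2)^3

Step 2 — compute geometric multiplicities via the rank-nullity identity g(λ) = n − rank(A − λI):
  rank(A − (2)·I) = 3, so dim ker(A − (2)·I) = n − 3 = 2
  rank(A − (6)·I) = 4, so dim ker(A − (6)·I) = n − 4 = 1

Summary:
  λ = 2: algebraic multiplicity = 3, geometric multiplicity = 2
  λ = 6: algebraic multiplicity = 2, geometric multiplicity = 1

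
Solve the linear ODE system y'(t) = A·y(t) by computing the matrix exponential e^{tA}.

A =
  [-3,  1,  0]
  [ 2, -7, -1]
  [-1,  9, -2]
e^{tA} =
  [3*t^2*exp(-4*t)/2 + t*exp(-4*t) + exp(-4*t), -t^2*exp(-4*t) + t*exp(-4*t), -t^2*exp(-4*t)/2]
  [-3*t^2*exp(-4*t)/2 + 2*t*exp(-4*t), t^2*exp(-4*t) - 3*t*exp(-4*t) + exp(-4*t), t^2*exp(-4*t)/2 - t*exp(-4*t)]
  [15*t^2*exp(-4*t)/2 - t*exp(-4*t), -5*t^2*exp(-4*t) + 9*t*exp(-4*t), -5*t^2*exp(-4*t)/2 + 2*t*exp(-4*t) + exp(-4*t)]

Strategy: write A = P · J · P⁻¹ where J is a Jordan canonical form, so e^{tA} = P · e^{tJ} · P⁻¹, and e^{tJ} can be computed block-by-block.

A has Jordan form
J =
  [-4,  1,  0]
  [ 0, -4,  1]
  [ 0,  0, -4]
(up to reordering of blocks).

Per-block formulas:
  For a 3×3 Jordan block J_3(-4): exp(t · J_3(-4)) = e^(-4t)·(I + t·N + (t^2/2)·N^2), where N is the 3×3 nilpotent shift.

After assembling e^{tJ} and conjugating by P, we get:

e^{tA} =
  [3*t^2*exp(-4*t)/2 + t*exp(-4*t) + exp(-4*t), -t^2*exp(-4*t) + t*exp(-4*t), -t^2*exp(-4*t)/2]
  [-3*t^2*exp(-4*t)/2 + 2*t*exp(-4*t), t^2*exp(-4*t) - 3*t*exp(-4*t) + exp(-4*t), t^2*exp(-4*t)/2 - t*exp(-4*t)]
  [15*t^2*exp(-4*t)/2 - t*exp(-4*t), -5*t^2*exp(-4*t) + 9*t*exp(-4*t), -5*t^2*exp(-4*t)/2 + 2*t*exp(-4*t) + exp(-4*t)]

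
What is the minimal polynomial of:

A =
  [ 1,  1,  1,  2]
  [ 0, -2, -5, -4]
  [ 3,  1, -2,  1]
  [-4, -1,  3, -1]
x^3 + 3*x^2 + 3*x + 1

The characteristic polynomial is χ_A(x) = (x + 1)^4, so the eigenvalues are known. The minimal polynomial is
  m_A(x) = Π_λ (x − λ)^{k_λ}
where k_λ is the size of the *largest* Jordan block for λ (equivalently, the smallest k with (A − λI)^k v = 0 for every generalised eigenvector v of λ).

  λ = -1: largest Jordan block has size 3, contributing (x + 1)^3

So m_A(x) = (x + 1)^3 = x^3 + 3*x^2 + 3*x + 1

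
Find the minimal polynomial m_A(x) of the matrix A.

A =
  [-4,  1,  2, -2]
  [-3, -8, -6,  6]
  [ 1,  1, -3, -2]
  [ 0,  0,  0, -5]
x^2 + 10*x + 25

The characteristic polynomial is χ_A(x) = (x + 5)^4, so the eigenvalues are known. The minimal polynomial is
  m_A(x) = Π_λ (x − λ)^{k_λ}
where k_λ is the size of the *largest* Jordan block for λ (equivalently, the smallest k with (A − λI)^k v = 0 for every generalised eigenvector v of λ).

  λ = -5: largest Jordan block has size 2, contributing (x + 5)^2

So m_A(x) = (x + 5)^2 = x^2 + 10*x + 25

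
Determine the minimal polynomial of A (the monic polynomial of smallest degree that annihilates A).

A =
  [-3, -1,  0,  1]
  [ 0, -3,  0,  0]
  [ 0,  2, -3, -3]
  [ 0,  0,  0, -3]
x^2 + 6*x + 9

The characteristic polynomial is χ_A(x) = (x + 3)^4, so the eigenvalues are known. The minimal polynomial is
  m_A(x) = Π_λ (x − λ)^{k_λ}
where k_λ is the size of the *largest* Jordan block for λ (equivalently, the smallest k with (A − λI)^k v = 0 for every generalised eigenvector v of λ).

  λ = -3: largest Jordan block has size 2, contributing (x + 3)^2

So m_A(x) = (x + 3)^2 = x^2 + 6*x + 9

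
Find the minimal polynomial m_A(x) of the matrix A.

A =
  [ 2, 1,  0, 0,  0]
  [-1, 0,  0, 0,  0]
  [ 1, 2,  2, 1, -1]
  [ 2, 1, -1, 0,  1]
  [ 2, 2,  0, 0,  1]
x^2 - 2*x + 1

The characteristic polynomial is χ_A(x) = (x - 1)^5, so the eigenvalues are known. The minimal polynomial is
  m_A(x) = Π_λ (x − λ)^{k_λ}
where k_λ is the size of the *largest* Jordan block for λ (equivalently, the smallest k with (A − λI)^k v = 0 for every generalised eigenvector v of λ).

  λ = 1: largest Jordan block has size 2, contributing (x − 1)^2

So m_A(x) = (x - 1)^2 = x^2 - 2*x + 1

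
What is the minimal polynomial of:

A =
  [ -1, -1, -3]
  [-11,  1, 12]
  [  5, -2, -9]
x^3 + 9*x^2 + 27*x + 27

The characteristic polynomial is χ_A(x) = (x + 3)^3, so the eigenvalues are known. The minimal polynomial is
  m_A(x) = Π_λ (x − λ)^{k_λ}
where k_λ is the size of the *largest* Jordan block for λ (equivalently, the smallest k with (A − λI)^k v = 0 for every generalised eigenvector v of λ).

  λ = -3: largest Jordan block has size 3, contributing (x + 3)^3

So m_A(x) = (x + 3)^3 = x^3 + 9*x^2 + 27*x + 27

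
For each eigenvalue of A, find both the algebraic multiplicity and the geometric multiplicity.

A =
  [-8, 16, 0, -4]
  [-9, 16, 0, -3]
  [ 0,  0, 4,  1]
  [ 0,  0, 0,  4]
λ = 4: alg = 4, geom = 2

Step 1 — factor the characteristic polynomial to read off the algebraic multiplicities:
  χ_A(x) = (x - 4)^4

Step 2 — compute geometric multiplicities via the rank-nullity identity g(λ) = n − rank(A − λI):
  rank(A − (4)·I) = 2, so dim ker(A − (4)·I) = n − 2 = 2

Summary:
  λ = 4: algebraic multiplicity = 4, geometric multiplicity = 2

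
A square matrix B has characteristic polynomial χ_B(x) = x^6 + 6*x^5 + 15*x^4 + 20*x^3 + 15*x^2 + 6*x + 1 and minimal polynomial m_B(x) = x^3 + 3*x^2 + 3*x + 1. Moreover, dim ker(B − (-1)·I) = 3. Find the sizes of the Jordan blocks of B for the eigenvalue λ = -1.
Block sizes for λ = -1: [3, 2, 1]

Step 1 — from the characteristic polynomial, algebraic multiplicity of λ = -1 is 6. From dim ker(B − (-1)·I) = 3, there are exactly 3 Jordan blocks for λ = -1.
Step 2 — from the minimal polynomial, the factor (x + 1)^3 tells us the largest block for λ = -1 has size 3.
Step 3 — with total size 6, 3 blocks, and largest block 3, the block sizes (in nonincreasing order) are [3, 2, 1].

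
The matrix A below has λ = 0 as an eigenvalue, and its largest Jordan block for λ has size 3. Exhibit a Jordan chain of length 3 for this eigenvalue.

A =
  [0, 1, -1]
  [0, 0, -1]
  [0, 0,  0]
A Jordan chain for λ = 0 of length 3:
v_1 = (-1, 0, 0)ᵀ
v_2 = (-1, -1, 0)ᵀ
v_3 = (0, 0, 1)ᵀ

Let N = A − (0)·I. We want v_3 with N^3 v_3 = 0 but N^2 v_3 ≠ 0; then v_{j-1} := N · v_j for j = 3, …, 2.

Pick v_3 = (0, 0, 1)ᵀ.
Then v_2 = N · v_3 = (-1, -1, 0)ᵀ.
Then v_1 = N · v_2 = (-1, 0, 0)ᵀ.

Sanity check: (A − (0)·I) v_1 = (0, 0, 0)ᵀ = 0. ✓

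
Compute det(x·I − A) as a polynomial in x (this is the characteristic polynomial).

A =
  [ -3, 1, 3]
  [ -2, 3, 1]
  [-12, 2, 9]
x^3 - 9*x^2 + 27*x - 27

Expanding det(x·I − A) (e.g. by cofactor expansion or by noting that A is similar to its Jordan form J, which has the same characteristic polynomial as A) gives
  χ_A(x) = x^3 - 9*x^2 + 27*x - 27
which factors as (x - 3)^3. The eigenvalues (with algebraic multiplicities) are λ = 3 with multiplicity 3.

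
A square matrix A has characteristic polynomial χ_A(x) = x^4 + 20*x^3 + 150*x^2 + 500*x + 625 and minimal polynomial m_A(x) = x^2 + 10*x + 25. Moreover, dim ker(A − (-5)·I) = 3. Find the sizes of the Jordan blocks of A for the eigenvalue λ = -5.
Block sizes for λ = -5: [2, 1, 1]

Step 1 — from the characteristic polynomial, algebraic multiplicity of λ = -5 is 4. From dim ker(A − (-5)·I) = 3, there are exactly 3 Jordan blocks for λ = -5.
Step 2 — from the minimal polynomial, the factor (x + 5)^2 tells us the largest block for λ = -5 has size 2.
Step 3 — with total size 4, 3 blocks, and largest block 2, the block sizes (in nonincreasing order) are [2, 1, 1].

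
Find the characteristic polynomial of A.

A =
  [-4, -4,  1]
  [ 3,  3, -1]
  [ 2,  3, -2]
x^3 + 3*x^2 + 3*x + 1

Expanding det(x·I − A) (e.g. by cofactor expansion or by noting that A is similar to its Jordan form J, which has the same characteristic polynomial as A) gives
  χ_A(x) = x^3 + 3*x^2 + 3*x + 1
which factors as (x + 1)^3. The eigenvalues (with algebraic multiplicities) are λ = -1 with multiplicity 3.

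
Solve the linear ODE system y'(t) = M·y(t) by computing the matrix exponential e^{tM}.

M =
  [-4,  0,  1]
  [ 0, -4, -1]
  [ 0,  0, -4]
e^{tM} =
  [exp(-4*t), 0, t*exp(-4*t)]
  [0, exp(-4*t), -t*exp(-4*t)]
  [0, 0, exp(-4*t)]

Strategy: write M = P · J · P⁻¹ where J is a Jordan canonical form, so e^{tM} = P · e^{tJ} · P⁻¹, and e^{tJ} can be computed block-by-block.

M has Jordan form
J =
  [-4,  1,  0]
  [ 0, -4,  0]
  [ 0,  0, -4]
(up to reordering of blocks).

Per-block formulas:
  For a 1×1 block at λ = -4: exp(t · [-4]) = [e^(-4t)].
  For a 2×2 Jordan block J_2(-4): exp(t · J_2(-4)) = e^(-4t)·(I + t·N), where N is the 2×2 nilpotent shift.

After assembling e^{tJ} and conjugating by P, we get:

e^{tM} =
  [exp(-4*t), 0, t*exp(-4*t)]
  [0, exp(-4*t), -t*exp(-4*t)]
  [0, 0, exp(-4*t)]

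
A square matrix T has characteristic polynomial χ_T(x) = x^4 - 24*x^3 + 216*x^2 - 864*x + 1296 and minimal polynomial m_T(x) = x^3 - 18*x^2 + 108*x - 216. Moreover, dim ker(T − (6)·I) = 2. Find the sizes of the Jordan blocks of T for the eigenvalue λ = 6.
Block sizes for λ = 6: [3, 1]

Step 1 — from the characteristic polynomial, algebraic multiplicity of λ = 6 is 4. From dim ker(T − (6)·I) = 2, there are exactly 2 Jordan blocks for λ = 6.
Step 2 — from the minimal polynomial, the factor (x − 6)^3 tells us the largest block for λ = 6 has size 3.
Step 3 — with total size 4, 2 blocks, and largest block 3, the block sizes (in nonincreasing order) are [3, 1].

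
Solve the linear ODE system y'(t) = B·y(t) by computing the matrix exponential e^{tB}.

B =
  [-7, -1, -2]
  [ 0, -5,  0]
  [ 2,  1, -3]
e^{tB} =
  [-2*t*exp(-5*t) + exp(-5*t), -t*exp(-5*t), -2*t*exp(-5*t)]
  [0, exp(-5*t), 0]
  [2*t*exp(-5*t), t*exp(-5*t), 2*t*exp(-5*t) + exp(-5*t)]

Strategy: write B = P · J · P⁻¹ where J is a Jordan canonical form, so e^{tB} = P · e^{tJ} · P⁻¹, and e^{tJ} can be computed block-by-block.

B has Jordan form
J =
  [-5,  1,  0]
  [ 0, -5,  0]
  [ 0,  0, -5]
(up to reordering of blocks).

Per-block formulas:
  For a 1×1 block at λ = -5: exp(t · [-5]) = [e^(-5t)].
  For a 2×2 Jordan block J_2(-5): exp(t · J_2(-5)) = e^(-5t)·(I + t·N), where N is the 2×2 nilpotent shift.

After assembling e^{tJ} and conjugating by P, we get:

e^{tB} =
  [-2*t*exp(-5*t) + exp(-5*t), -t*exp(-5*t), -2*t*exp(-5*t)]
  [0, exp(-5*t), 0]
  [2*t*exp(-5*t), t*exp(-5*t), 2*t*exp(-5*t) + exp(-5*t)]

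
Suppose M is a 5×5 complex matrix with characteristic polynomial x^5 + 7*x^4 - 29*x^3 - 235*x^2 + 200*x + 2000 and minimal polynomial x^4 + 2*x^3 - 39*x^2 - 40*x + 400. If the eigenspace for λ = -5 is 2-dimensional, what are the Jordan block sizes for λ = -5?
Block sizes for λ = -5: [2, 1]

Step 1 — from the characteristic polynomial, algebraic multiplicity of λ = -5 is 3. From dim ker(M − (-5)·I) = 2, there are exactly 2 Jordan blocks for λ = -5.
Step 2 — from the minimal polynomial, the factor (x + 5)^2 tells us the largest block for λ = -5 has size 2.
Step 3 — with total size 3, 2 blocks, and largest block 2, the block sizes (in nonincreasing order) are [2, 1].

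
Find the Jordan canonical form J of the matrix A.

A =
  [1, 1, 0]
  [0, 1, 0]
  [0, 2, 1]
J_2(1) ⊕ J_1(1)

The characteristic polynomial is
  det(x·I − A) = x^3 - 3*x^2 + 3*x - 1 = (x - 1)^3

Eigenvalues and multiplicities (the geometric multiplicity of λ is n − rank(A − λI), which equals the number of Jordan blocks for λ):
  λ = 1: algebraic multiplicity = 3, geometric multiplicity = 2

Determining the block sizes for each eigenvalue:
  λ = 1: 2 blocks summing to 3 forces exactly one block of size 2 and the rest size 1 → block sizes [2, 1]

Assembling the blocks gives a Jordan form
J =
  [1, 1, 0]
  [0, 1, 0]
  [0, 0, 1]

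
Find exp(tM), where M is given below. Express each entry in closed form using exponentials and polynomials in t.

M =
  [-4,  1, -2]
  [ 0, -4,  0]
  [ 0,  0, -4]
e^{tM} =
  [exp(-4*t), t*exp(-4*t), -2*t*exp(-4*t)]
  [0, exp(-4*t), 0]
  [0, 0, exp(-4*t)]

Strategy: write M = P · J · P⁻¹ where J is a Jordan canonical form, so e^{tM} = P · e^{tJ} · P⁻¹, and e^{tJ} can be computed block-by-block.

M has Jordan form
J =
  [-4,  1,  0]
  [ 0, -4,  0]
  [ 0,  0, -4]
(up to reordering of blocks).

Per-block formulas:
  For a 2×2 Jordan block J_2(-4): exp(t · J_2(-4)) = e^(-4t)·(I + t·N), where N is the 2×2 nilpotent shift.
  For a 1×1 block at λ = -4: exp(t · [-4]) = [e^(-4t)].

After assembling e^{tJ} and conjugating by P, we get:

e^{tM} =
  [exp(-4*t), t*exp(-4*t), -2*t*exp(-4*t)]
  [0, exp(-4*t), 0]
  [0, 0, exp(-4*t)]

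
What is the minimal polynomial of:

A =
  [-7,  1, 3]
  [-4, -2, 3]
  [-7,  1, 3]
x^3 + 6*x^2 + 9*x

The characteristic polynomial is χ_A(x) = x*(x + 3)^2, so the eigenvalues are known. The minimal polynomial is
  m_A(x) = Π_λ (x − λ)^{k_λ}
where k_λ is the size of the *largest* Jordan block for λ (equivalently, the smallest k with (A − λI)^k v = 0 for every generalised eigenvector v of λ).

  λ = -3: largest Jordan block has size 2, contributing (x + 3)^2
  λ = 0: largest Jordan block has size 1, contributing (x − 0)

So m_A(x) = x*(x + 3)^2 = x^3 + 6*x^2 + 9*x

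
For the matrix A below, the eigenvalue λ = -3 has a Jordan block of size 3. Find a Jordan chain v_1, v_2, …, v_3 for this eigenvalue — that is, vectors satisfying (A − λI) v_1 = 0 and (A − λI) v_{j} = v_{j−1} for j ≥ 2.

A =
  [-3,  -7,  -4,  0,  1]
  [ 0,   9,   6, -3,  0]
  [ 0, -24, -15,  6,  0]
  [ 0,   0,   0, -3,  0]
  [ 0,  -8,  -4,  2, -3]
A Jordan chain for λ = -3 of length 3:
v_1 = (4, 0, 0, 0, 0)ᵀ
v_2 = (-7, 12, -24, 0, -8)ᵀ
v_3 = (0, 1, 0, 0, 0)ᵀ

Let N = A − (-3)·I. We want v_3 with N^3 v_3 = 0 but N^2 v_3 ≠ 0; then v_{j-1} := N · v_j for j = 3, …, 2.

Pick v_3 = (0, 1, 0, 0, 0)ᵀ.
Then v_2 = N · v_3 = (-7, 12, -24, 0, -8)ᵀ.
Then v_1 = N · v_2 = (4, 0, 0, 0, 0)ᵀ.

Sanity check: (A − (-3)·I) v_1 = (0, 0, 0, 0, 0)ᵀ = 0. ✓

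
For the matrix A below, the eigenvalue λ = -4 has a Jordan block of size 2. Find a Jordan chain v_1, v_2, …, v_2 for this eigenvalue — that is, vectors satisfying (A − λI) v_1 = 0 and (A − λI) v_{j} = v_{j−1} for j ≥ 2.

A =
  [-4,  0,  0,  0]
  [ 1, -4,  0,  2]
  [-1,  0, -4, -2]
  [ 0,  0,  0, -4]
A Jordan chain for λ = -4 of length 2:
v_1 = (0, 1, -1, 0)ᵀ
v_2 = (1, 0, 0, 0)ᵀ

Let N = A − (-4)·I. We want v_2 with N^2 v_2 = 0 but N^1 v_2 ≠ 0; then v_{j-1} := N · v_j for j = 2, …, 2.

Pick v_2 = (1, 0, 0, 0)ᵀ.
Then v_1 = N · v_2 = (0, 1, -1, 0)ᵀ.

Sanity check: (A − (-4)·I) v_1 = (0, 0, 0, 0)ᵀ = 0. ✓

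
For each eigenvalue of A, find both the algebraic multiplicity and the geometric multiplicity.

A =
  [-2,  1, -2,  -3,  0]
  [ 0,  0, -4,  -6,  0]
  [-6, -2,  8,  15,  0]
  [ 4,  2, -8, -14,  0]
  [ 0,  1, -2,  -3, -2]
λ = -2: alg = 5, geom = 3

Step 1 — factor the characteristic polynomial to read off the algebraic multiplicities:
  χ_A(x) = (x + 2)^5

Step 2 — compute geometric multiplicities via the rank-nullity identity g(λ) = n − rank(A − λI):
  rank(A − (-2)·I) = 2, so dim ker(A − (-2)·I) = n − 2 = 3

Summary:
  λ = -2: algebraic multiplicity = 5, geometric multiplicity = 3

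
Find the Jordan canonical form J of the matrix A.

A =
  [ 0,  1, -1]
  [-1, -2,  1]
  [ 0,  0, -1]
J_2(-1) ⊕ J_1(-1)

The characteristic polynomial is
  det(x·I − A) = x^3 + 3*x^2 + 3*x + 1 = (x + 1)^3

Eigenvalues and multiplicities (the geometric multiplicity of λ is n − rank(A − λI), which equals the number of Jordan blocks for λ):
  λ = -1: algebraic multiplicity = 3, geometric multiplicity = 2

Determining the block sizes for each eigenvalue:
  λ = -1: 2 blocks summing to 3 forces exactly one block of size 2 and the rest size 1 → block sizes [2, 1]

Assembling the blocks gives a Jordan form
J =
  [-1,  1,  0]
  [ 0, -1,  0]
  [ 0,  0, -1]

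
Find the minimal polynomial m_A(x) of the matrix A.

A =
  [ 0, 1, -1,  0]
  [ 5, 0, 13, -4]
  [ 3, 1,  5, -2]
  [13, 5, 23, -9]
x^3 + 3*x^2 + 3*x + 1

The characteristic polynomial is χ_A(x) = (x + 1)^4, so the eigenvalues are known. The minimal polynomial is
  m_A(x) = Π_λ (x − λ)^{k_λ}
where k_λ is the size of the *largest* Jordan block for λ (equivalently, the smallest k with (A − λI)^k v = 0 for every generalised eigenvector v of λ).

  λ = -1: largest Jordan block has size 3, contributing (x + 1)^3

So m_A(x) = (x + 1)^3 = x^3 + 3*x^2 + 3*x + 1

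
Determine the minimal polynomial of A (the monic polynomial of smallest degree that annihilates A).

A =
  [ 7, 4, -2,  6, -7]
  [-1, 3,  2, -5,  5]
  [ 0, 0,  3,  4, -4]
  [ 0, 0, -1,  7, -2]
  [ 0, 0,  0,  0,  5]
x^3 - 15*x^2 + 75*x - 125

The characteristic polynomial is χ_A(x) = (x - 5)^5, so the eigenvalues are known. The minimal polynomial is
  m_A(x) = Π_λ (x − λ)^{k_λ}
where k_λ is the size of the *largest* Jordan block for λ (equivalently, the smallest k with (A − λI)^k v = 0 for every generalised eigenvector v of λ).

  λ = 5: largest Jordan block has size 3, contributing (x − 5)^3

So m_A(x) = (x - 5)^3 = x^3 - 15*x^2 + 75*x - 125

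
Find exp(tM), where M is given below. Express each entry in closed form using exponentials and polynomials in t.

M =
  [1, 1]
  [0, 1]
e^{tM} =
  [exp(t), t*exp(t)]
  [0, exp(t)]

Strategy: write M = P · J · P⁻¹ where J is a Jordan canonical form, so e^{tM} = P · e^{tJ} · P⁻¹, and e^{tJ} can be computed block-by-block.

M has Jordan form
J =
  [1, 1]
  [0, 1]
(up to reordering of blocks).

Per-block formulas:
  For a 2×2 Jordan block J_2(1): exp(t · J_2(1)) = e^(1t)·(I + t·N), where N is the 2×2 nilpotent shift.

After assembling e^{tJ} and conjugating by P, we get:

e^{tM} =
  [exp(t), t*exp(t)]
  [0, exp(t)]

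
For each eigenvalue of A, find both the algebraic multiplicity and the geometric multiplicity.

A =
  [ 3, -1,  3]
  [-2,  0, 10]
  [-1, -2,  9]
λ = 4: alg = 3, geom = 1

Step 1 — factor the characteristic polynomial to read off the algebraic multiplicities:
  χ_A(x) = (x - 4)^3

Step 2 — compute geometric multiplicities via the rank-nullity identity g(λ) = n − rank(A − λI):
  rank(A − (4)·I) = 2, so dim ker(A − (4)·I) = n − 2 = 1

Summary:
  λ = 4: algebraic multiplicity = 3, geometric multiplicity = 1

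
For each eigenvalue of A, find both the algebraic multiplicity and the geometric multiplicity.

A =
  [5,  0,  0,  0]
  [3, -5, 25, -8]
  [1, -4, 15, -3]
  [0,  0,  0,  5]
λ = 5: alg = 4, geom = 2

Step 1 — factor the characteristic polynomial to read off the algebraic multiplicities:
  χ_A(x) = (x - 5)^4

Step 2 — compute geometric multiplicities via the rank-nullity identity g(λ) = n − rank(A − λI):
  rank(A − (5)·I) = 2, so dim ker(A − (5)·I) = n − 2 = 2

Summary:
  λ = 5: algebraic multiplicity = 4, geometric multiplicity = 2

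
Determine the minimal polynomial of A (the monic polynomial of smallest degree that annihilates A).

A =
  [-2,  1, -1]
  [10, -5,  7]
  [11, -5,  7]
x^3 - 3*x - 2

The characteristic polynomial is χ_A(x) = (x - 2)*(x + 1)^2, so the eigenvalues are known. The minimal polynomial is
  m_A(x) = Π_λ (x − λ)^{k_λ}
where k_λ is the size of the *largest* Jordan block for λ (equivalently, the smallest k with (A − λI)^k v = 0 for every generalised eigenvector v of λ).

  λ = -1: largest Jordan block has size 2, contributing (x + 1)^2
  λ = 2: largest Jordan block has size 1, contributing (x − 2)

So m_A(x) = (x - 2)*(x + 1)^2 = x^3 - 3*x - 2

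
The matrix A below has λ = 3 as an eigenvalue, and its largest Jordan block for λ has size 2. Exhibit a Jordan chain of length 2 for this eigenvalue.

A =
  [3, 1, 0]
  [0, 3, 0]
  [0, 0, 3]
A Jordan chain for λ = 3 of length 2:
v_1 = (1, 0, 0)ᵀ
v_2 = (0, 1, 0)ᵀ

Let N = A − (3)·I. We want v_2 with N^2 v_2 = 0 but N^1 v_2 ≠ 0; then v_{j-1} := N · v_j for j = 2, …, 2.

Pick v_2 = (0, 1, 0)ᵀ.
Then v_1 = N · v_2 = (1, 0, 0)ᵀ.

Sanity check: (A − (3)·I) v_1 = (0, 0, 0)ᵀ = 0. ✓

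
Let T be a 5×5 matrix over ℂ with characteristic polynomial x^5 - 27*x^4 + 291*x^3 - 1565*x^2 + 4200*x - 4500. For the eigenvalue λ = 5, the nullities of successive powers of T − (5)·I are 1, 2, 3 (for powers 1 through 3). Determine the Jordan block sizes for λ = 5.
Block sizes for λ = 5: [3]

From the dimensions of kernels of powers, the number of Jordan blocks of size at least j is d_j − d_{j−1} where d_j = dim ker(N^j) (with d_0 = 0). Computing the differences gives [1, 1, 1].
The number of blocks of size exactly k is (#blocks of size ≥ k) − (#blocks of size ≥ k + 1), so the partition is: 1 block(s) of size 3.
In nonincreasing order the block sizes are [3].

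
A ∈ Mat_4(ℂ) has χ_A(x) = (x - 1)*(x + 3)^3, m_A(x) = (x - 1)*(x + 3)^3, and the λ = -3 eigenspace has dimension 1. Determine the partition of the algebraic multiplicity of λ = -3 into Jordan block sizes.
Block sizes for λ = -3: [3]

Step 1 — from the characteristic polynomial, algebraic multiplicity of λ = -3 is 3. From dim ker(A − (-3)·I) = 1, there are exactly 1 Jordan blocks for λ = -3.
Step 2 — from the minimal polynomial, the factor (x + 3)^3 tells us the largest block for λ = -3 has size 3.
Step 3 — with total size 3, 1 blocks, and largest block 3, the block sizes (in nonincreasing order) are [3].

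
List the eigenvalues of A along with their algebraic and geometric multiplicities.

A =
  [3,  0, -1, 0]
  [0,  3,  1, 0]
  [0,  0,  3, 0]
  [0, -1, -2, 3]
λ = 3: alg = 4, geom = 2

Step 1 — factor the characteristic polynomial to read off the algebraic multiplicities:
  χ_A(x) = (x - 3)^4

Step 2 — compute geometric multiplicities via the rank-nullity identity g(λ) = n − rank(A − λI):
  rank(A − (3)·I) = 2, so dim ker(A − (3)·I) = n − 2 = 2

Summary:
  λ = 3: algebraic multiplicity = 4, geometric multiplicity = 2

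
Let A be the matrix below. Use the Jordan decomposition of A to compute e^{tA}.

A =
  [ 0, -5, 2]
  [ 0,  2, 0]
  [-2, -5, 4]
e^{tA} =
  [-2*t*exp(2*t) + exp(2*t), -5*t*exp(2*t), 2*t*exp(2*t)]
  [0, exp(2*t), 0]
  [-2*t*exp(2*t), -5*t*exp(2*t), 2*t*exp(2*t) + exp(2*t)]

Strategy: write A = P · J · P⁻¹ where J is a Jordan canonical form, so e^{tA} = P · e^{tJ} · P⁻¹, and e^{tJ} can be computed block-by-block.

A has Jordan form
J =
  [2, 1, 0]
  [0, 2, 0]
  [0, 0, 2]
(up to reordering of blocks).

Per-block formulas:
  For a 2×2 Jordan block J_2(2): exp(t · J_2(2)) = e^(2t)·(I + t·N), where N is the 2×2 nilpotent shift.
  For a 1×1 block at λ = 2: exp(t · [2]) = [e^(2t)].

After assembling e^{tJ} and conjugating by P, we get:

e^{tA} =
  [-2*t*exp(2*t) + exp(2*t), -5*t*exp(2*t), 2*t*exp(2*t)]
  [0, exp(2*t), 0]
  [-2*t*exp(2*t), -5*t*exp(2*t), 2*t*exp(2*t) + exp(2*t)]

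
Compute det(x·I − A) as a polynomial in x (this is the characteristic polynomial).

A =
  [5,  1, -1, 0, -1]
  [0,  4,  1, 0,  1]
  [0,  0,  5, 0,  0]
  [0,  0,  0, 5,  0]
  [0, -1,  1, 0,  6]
x^5 - 25*x^4 + 250*x^3 - 1250*x^2 + 3125*x - 3125

Expanding det(x·I − A) (e.g. by cofactor expansion or by noting that A is similar to its Jordan form J, which has the same characteristic polynomial as A) gives
  χ_A(x) = x^5 - 25*x^4 + 250*x^3 - 1250*x^2 + 3125*x - 3125
which factors as (x - 5)^5. The eigenvalues (with algebraic multiplicities) are λ = 5 with multiplicity 5.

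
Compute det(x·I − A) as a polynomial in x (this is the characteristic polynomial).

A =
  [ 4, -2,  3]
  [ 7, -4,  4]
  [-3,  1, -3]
x^3 + 3*x^2 + 3*x + 1

Expanding det(x·I − A) (e.g. by cofactor expansion or by noting that A is similar to its Jordan form J, which has the same characteristic polynomial as A) gives
  χ_A(x) = x^3 + 3*x^2 + 3*x + 1
which factors as (x + 1)^3. The eigenvalues (with algebraic multiplicities) are λ = -1 with multiplicity 3.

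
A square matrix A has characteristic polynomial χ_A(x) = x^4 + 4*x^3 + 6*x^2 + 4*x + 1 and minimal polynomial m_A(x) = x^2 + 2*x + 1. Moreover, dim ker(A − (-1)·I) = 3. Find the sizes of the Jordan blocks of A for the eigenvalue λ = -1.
Block sizes for λ = -1: [2, 1, 1]

Step 1 — from the characteristic polynomial, algebraic multiplicity of λ = -1 is 4. From dim ker(A − (-1)·I) = 3, there are exactly 3 Jordan blocks for λ = -1.
Step 2 — from the minimal polynomial, the factor (x + 1)^2 tells us the largest block for λ = -1 has size 2.
Step 3 — with total size 4, 3 blocks, and largest block 2, the block sizes (in nonincreasing order) are [2, 1, 1].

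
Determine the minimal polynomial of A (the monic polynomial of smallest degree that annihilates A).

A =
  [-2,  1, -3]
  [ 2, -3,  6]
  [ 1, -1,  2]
x^2 + 2*x + 1

The characteristic polynomial is χ_A(x) = (x + 1)^3, so the eigenvalues are known. The minimal polynomial is
  m_A(x) = Π_λ (x − λ)^{k_λ}
where k_λ is the size of the *largest* Jordan block for λ (equivalently, the smallest k with (A − λI)^k v = 0 for every generalised eigenvector v of λ).

  λ = -1: largest Jordan block has size 2, contributing (x + 1)^2

So m_A(x) = (x + 1)^2 = x^2 + 2*x + 1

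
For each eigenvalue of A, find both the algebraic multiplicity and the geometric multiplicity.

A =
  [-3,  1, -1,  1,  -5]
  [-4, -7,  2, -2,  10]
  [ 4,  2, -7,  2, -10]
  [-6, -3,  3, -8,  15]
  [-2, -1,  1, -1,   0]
λ = -5: alg = 5, geom = 4

Step 1 — factor the characteristic polynomial to read off the algebraic multiplicities:
  χ_A(x) = (x + 5)^5

Step 2 — compute geometric multiplicities via the rank-nullity identity g(λ) = n − rank(A − λI):
  rank(A − (-5)·I) = 1, so dim ker(A − (-5)·I) = n − 1 = 4

Summary:
  λ = -5: algebraic multiplicity = 5, geometric multiplicity = 4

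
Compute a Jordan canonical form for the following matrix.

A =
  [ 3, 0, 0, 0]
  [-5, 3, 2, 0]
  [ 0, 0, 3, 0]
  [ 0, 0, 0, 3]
J_2(3) ⊕ J_1(3) ⊕ J_1(3)

The characteristic polynomial is
  det(x·I − A) = x^4 - 12*x^3 + 54*x^2 - 108*x + 81 = (x - 3)^4

Eigenvalues and multiplicities (the geometric multiplicity of λ is n − rank(A − λI), which equals the number of Jordan blocks for λ):
  λ = 3: algebraic multiplicity = 4, geometric multiplicity = 3

Determining the block sizes for each eigenvalue:
  λ = 3: 3 blocks summing to 4 forces exactly one block of size 2 and the rest size 1 → block sizes [2, 1, 1]

Assembling the blocks gives a Jordan form
J =
  [3, 1, 0, 0]
  [0, 3, 0, 0]
  [0, 0, 3, 0]
  [0, 0, 0, 3]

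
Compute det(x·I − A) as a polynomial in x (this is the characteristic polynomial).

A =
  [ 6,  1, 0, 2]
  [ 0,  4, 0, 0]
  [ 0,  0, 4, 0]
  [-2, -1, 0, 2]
x^4 - 16*x^3 + 96*x^2 - 256*x + 256

Expanding det(x·I − A) (e.g. by cofactor expansion or by noting that A is similar to its Jordan form J, which has the same characteristic polynomial as A) gives
  χ_A(x) = x^4 - 16*x^3 + 96*x^2 - 256*x + 256
which factors as (x - 4)^4. The eigenvalues (with algebraic multiplicities) are λ = 4 with multiplicity 4.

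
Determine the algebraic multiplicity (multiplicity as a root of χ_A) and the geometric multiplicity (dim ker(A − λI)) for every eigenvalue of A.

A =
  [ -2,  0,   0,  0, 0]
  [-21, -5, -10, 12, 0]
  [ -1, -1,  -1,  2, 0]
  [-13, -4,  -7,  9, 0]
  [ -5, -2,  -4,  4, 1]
λ = -2: alg = 1, geom = 1; λ = 1: alg = 4, geom = 2

Step 1 — factor the characteristic polynomial to read off the algebraic multiplicities:
  χ_A(x) = (x - 1)^4*(x + 2)

Step 2 — compute geometric multiplicities via the rank-nullity identity g(λ) = n − rank(A − λI):
  rank(A − (-2)·I) = 4, so dim ker(A − (-2)·I) = n − 4 = 1
  rank(A − (1)·I) = 3, so dim ker(A − (1)·I) = n − 3 = 2

Summary:
  λ = -2: algebraic multiplicity = 1, geometric multiplicity = 1
  λ = 1: algebraic multiplicity = 4, geometric multiplicity = 2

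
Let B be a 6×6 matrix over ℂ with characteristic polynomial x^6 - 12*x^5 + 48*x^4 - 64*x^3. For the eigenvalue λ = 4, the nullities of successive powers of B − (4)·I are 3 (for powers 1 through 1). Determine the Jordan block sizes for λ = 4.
Block sizes for λ = 4: [1, 1, 1]

From the dimensions of kernels of powers, the number of Jordan blocks of size at least j is d_j − d_{j−1} where d_j = dim ker(N^j) (with d_0 = 0). Computing the differences gives [3].
The number of blocks of size exactly k is (#blocks of size ≥ k) − (#blocks of size ≥ k + 1), so the partition is: 3 block(s) of size 1.
In nonincreasing order the block sizes are [1, 1, 1].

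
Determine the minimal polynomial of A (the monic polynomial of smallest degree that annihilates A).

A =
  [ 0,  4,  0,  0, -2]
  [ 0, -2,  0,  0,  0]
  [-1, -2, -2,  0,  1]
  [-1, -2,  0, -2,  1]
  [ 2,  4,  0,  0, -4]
x^2 + 4*x + 4

The characteristic polynomial is χ_A(x) = (x + 2)^5, so the eigenvalues are known. The minimal polynomial is
  m_A(x) = Π_λ (x − λ)^{k_λ}
where k_λ is the size of the *largest* Jordan block for λ (equivalently, the smallest k with (A − λI)^k v = 0 for every generalised eigenvector v of λ).

  λ = -2: largest Jordan block has size 2, contributing (x + 2)^2

So m_A(x) = (x + 2)^2 = x^2 + 4*x + 4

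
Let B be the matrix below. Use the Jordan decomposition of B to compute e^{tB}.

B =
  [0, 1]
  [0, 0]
e^{tB} =
  [1, t]
  [0, 1]

Strategy: write B = P · J · P⁻¹ where J is a Jordan canonical form, so e^{tB} = P · e^{tJ} · P⁻¹, and e^{tJ} can be computed block-by-block.

B has Jordan form
J =
  [0, 1]
  [0, 0]
(up to reordering of blocks).

Per-block formulas:
  For a 2×2 Jordan block J_2(0): exp(t · J_2(0)) = e^(0t)·(I + t·N), where N is the 2×2 nilpotent shift.

After assembling e^{tJ} and conjugating by P, we get:

e^{tB} =
  [1, t]
  [0, 1]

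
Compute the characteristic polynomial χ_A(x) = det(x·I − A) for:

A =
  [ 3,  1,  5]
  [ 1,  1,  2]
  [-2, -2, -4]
x^3

Expanding det(x·I − A) (e.g. by cofactor expansion or by noting that A is similar to its Jordan form J, which has the same characteristic polynomial as A) gives
  χ_A(x) = x^3
which factors as x^3. The eigenvalues (with algebraic multiplicities) are λ = 0 with multiplicity 3.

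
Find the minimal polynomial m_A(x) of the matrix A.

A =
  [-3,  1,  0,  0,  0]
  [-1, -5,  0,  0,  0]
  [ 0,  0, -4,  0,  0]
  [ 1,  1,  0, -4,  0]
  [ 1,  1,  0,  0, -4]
x^2 + 8*x + 16

The characteristic polynomial is χ_A(x) = (x + 4)^5, so the eigenvalues are known. The minimal polynomial is
  m_A(x) = Π_λ (x − λ)^{k_λ}
where k_λ is the size of the *largest* Jordan block for λ (equivalently, the smallest k with (A − λI)^k v = 0 for every generalised eigenvector v of λ).

  λ = -4: largest Jordan block has size 2, contributing (x + 4)^2

So m_A(x) = (x + 4)^2 = x^2 + 8*x + 16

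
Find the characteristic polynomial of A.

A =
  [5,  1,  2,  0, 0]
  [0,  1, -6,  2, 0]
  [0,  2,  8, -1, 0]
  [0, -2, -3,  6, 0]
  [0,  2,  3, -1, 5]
x^5 - 25*x^4 + 250*x^3 - 1250*x^2 + 3125*x - 3125

Expanding det(x·I − A) (e.g. by cofactor expansion or by noting that A is similar to its Jordan form J, which has the same characteristic polynomial as A) gives
  χ_A(x) = x^5 - 25*x^4 + 250*x^3 - 1250*x^2 + 3125*x - 3125
which factors as (x - 5)^5. The eigenvalues (with algebraic multiplicities) are λ = 5 with multiplicity 5.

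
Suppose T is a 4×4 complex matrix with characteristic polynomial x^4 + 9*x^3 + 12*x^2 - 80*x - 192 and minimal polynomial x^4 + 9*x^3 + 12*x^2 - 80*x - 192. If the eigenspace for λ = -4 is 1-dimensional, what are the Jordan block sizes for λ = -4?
Block sizes for λ = -4: [3]

Step 1 — from the characteristic polynomial, algebraic multiplicity of λ = -4 is 3. From dim ker(T − (-4)·I) = 1, there are exactly 1 Jordan blocks for λ = -4.
Step 2 — from the minimal polynomial, the factor (x + 4)^3 tells us the largest block for λ = -4 has size 3.
Step 3 — with total size 3, 1 blocks, and largest block 3, the block sizes (in nonincreasing order) are [3].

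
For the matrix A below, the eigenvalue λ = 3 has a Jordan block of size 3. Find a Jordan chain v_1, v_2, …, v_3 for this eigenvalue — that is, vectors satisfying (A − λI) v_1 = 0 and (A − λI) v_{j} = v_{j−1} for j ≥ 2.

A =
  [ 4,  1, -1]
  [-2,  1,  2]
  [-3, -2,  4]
A Jordan chain for λ = 3 of length 3:
v_1 = (2, -4, -2)ᵀ
v_2 = (1, -2, -3)ᵀ
v_3 = (1, 0, 0)ᵀ

Let N = A − (3)·I. We want v_3 with N^3 v_3 = 0 but N^2 v_3 ≠ 0; then v_{j-1} := N · v_j for j = 3, …, 2.

Pick v_3 = (1, 0, 0)ᵀ.
Then v_2 = N · v_3 = (1, -2, -3)ᵀ.
Then v_1 = N · v_2 = (2, -4, -2)ᵀ.

Sanity check: (A − (3)·I) v_1 = (0, 0, 0)ᵀ = 0. ✓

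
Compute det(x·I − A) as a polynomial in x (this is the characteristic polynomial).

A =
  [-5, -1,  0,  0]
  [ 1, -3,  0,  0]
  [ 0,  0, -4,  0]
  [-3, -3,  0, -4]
x^4 + 16*x^3 + 96*x^2 + 256*x + 256

Expanding det(x·I − A) (e.g. by cofactor expansion or by noting that A is similar to its Jordan form J, which has the same characteristic polynomial as A) gives
  χ_A(x) = x^4 + 16*x^3 + 96*x^2 + 256*x + 256
which factors as (x + 4)^4. The eigenvalues (with algebraic multiplicities) are λ = -4 with multiplicity 4.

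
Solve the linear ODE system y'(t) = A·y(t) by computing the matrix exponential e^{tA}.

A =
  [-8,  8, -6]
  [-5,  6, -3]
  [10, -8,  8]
e^{tA} =
  [-10*t*exp(2*t) + exp(2*t), 8*t*exp(2*t), -6*t*exp(2*t)]
  [-5*t*exp(2*t), 4*t*exp(2*t) + exp(2*t), -3*t*exp(2*t)]
  [10*t*exp(2*t), -8*t*exp(2*t), 6*t*exp(2*t) + exp(2*t)]

Strategy: write A = P · J · P⁻¹ where J is a Jordan canonical form, so e^{tA} = P · e^{tJ} · P⁻¹, and e^{tJ} can be computed block-by-block.

A has Jordan form
J =
  [2, 1, 0]
  [0, 2, 0]
  [0, 0, 2]
(up to reordering of blocks).

Per-block formulas:
  For a 2×2 Jordan block J_2(2): exp(t · J_2(2)) = e^(2t)·(I + t·N), where N is the 2×2 nilpotent shift.
  For a 1×1 block at λ = 2: exp(t · [2]) = [e^(2t)].

After assembling e^{tJ} and conjugating by P, we get:

e^{tA} =
  [-10*t*exp(2*t) + exp(2*t), 8*t*exp(2*t), -6*t*exp(2*t)]
  [-5*t*exp(2*t), 4*t*exp(2*t) + exp(2*t), -3*t*exp(2*t)]
  [10*t*exp(2*t), -8*t*exp(2*t), 6*t*exp(2*t) + exp(2*t)]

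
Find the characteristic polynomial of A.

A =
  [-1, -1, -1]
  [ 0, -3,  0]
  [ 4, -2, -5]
x^3 + 9*x^2 + 27*x + 27

Expanding det(x·I − A) (e.g. by cofactor expansion or by noting that A is similar to its Jordan form J, which has the same characteristic polynomial as A) gives
  χ_A(x) = x^3 + 9*x^2 + 27*x + 27
which factors as (x + 3)^3. The eigenvalues (with algebraic multiplicities) are λ = -3 with multiplicity 3.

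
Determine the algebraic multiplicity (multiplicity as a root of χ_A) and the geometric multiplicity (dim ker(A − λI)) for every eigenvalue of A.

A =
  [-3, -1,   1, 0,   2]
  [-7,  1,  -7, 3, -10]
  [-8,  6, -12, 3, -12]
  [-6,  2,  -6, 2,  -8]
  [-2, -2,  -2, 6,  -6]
λ = -4: alg = 4, geom = 2; λ = -2: alg = 1, geom = 1

Step 1 — factor the characteristic polynomial to read off the algebraic multiplicities:
  χ_A(x) = (x + 2)*(x + 4)^4

Step 2 — compute geometric multiplicities via the rank-nullity identity g(λ) = n − rank(A − λI):
  rank(A − (-4)·I) = 3, so dim ker(A − (-4)·I) = n − 3 = 2
  rank(A − (-2)·I) = 4, so dim ker(A − (-2)·I) = n − 4 = 1

Summary:
  λ = -4: algebraic multiplicity = 4, geometric multiplicity = 2
  λ = -2: algebraic multiplicity = 1, geometric multiplicity = 1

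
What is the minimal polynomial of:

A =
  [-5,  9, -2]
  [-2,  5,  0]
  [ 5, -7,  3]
x^3 - 3*x^2 + 3*x - 1

The characteristic polynomial is χ_A(x) = (x - 1)^3, so the eigenvalues are known. The minimal polynomial is
  m_A(x) = Π_λ (x − λ)^{k_λ}
where k_λ is the size of the *largest* Jordan block for λ (equivalently, the smallest k with (A − λI)^k v = 0 for every generalised eigenvector v of λ).

  λ = 1: largest Jordan block has size 3, contributing (x − 1)^3

So m_A(x) = (x - 1)^3 = x^3 - 3*x^2 + 3*x - 1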